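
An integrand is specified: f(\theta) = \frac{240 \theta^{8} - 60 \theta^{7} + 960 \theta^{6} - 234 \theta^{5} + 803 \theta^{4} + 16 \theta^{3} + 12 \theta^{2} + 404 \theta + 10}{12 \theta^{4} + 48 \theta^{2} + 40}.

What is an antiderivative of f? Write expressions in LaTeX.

A candidate is checked by its d/d\theta: the result must match f(\theta).
Check: d/d\theta[4 \theta^{5} - \frac{5 \theta^{4}}{4} + \frac{\theta^{2}}{4} + \frac{\theta}{4} + 4 \log{\left(\frac{\theta^{4}}{2} + 2 \theta^{2} + \frac{5}{3} \right)}] = \frac{240 \theta^{8} - 60 \theta^{7} + 960 \theta^{6} - 234 \theta^{5} + 803 \theta^{4} + 16 \theta^{3} + 12 \theta^{2} + 404 \theta + 10}{12 \theta^{4} + 48 \theta^{2} + 40} = f(\theta).

An antiderivative is F(\theta) = 4 \theta^{5} - \frac{5 \theta^{4}}{4} + \frac{\theta^{2}}{4} + \frac{\theta}{4} + 4 \log{\left(\frac{\theta^{4}}{2} + 2 \theta^{2} + \frac{5}{3} \right)}.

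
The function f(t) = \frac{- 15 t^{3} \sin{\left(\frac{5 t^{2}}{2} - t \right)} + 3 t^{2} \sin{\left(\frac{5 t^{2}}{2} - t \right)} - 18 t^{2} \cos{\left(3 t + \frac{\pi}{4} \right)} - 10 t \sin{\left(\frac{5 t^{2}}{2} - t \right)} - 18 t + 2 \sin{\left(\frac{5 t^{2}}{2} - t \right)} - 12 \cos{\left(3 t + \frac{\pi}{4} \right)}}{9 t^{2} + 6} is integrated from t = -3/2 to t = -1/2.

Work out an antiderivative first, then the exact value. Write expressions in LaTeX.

Check any antiderivative F(t) by computing F'(t) and comparing it with f(t).
F(t) = \frac{- 3 \log{\left(\frac{3 t^{2}}{2} + 1 \right)} - 2 \sin{\left(3 t + \frac{\pi}{4} \right)} + \cos{\left(\frac{5 t^{2}}{2} - t \right)}}{3} is an antiderivative of f.
Check: d/dt[\frac{- 3 \log{\left(\frac{3 t^{2}}{2} + 1 \right)} - 2 \sin{\left(3 t + \frac{\pi}{4} \right)} + \cos{\left(\frac{5 t^{2}}{2} - t \right)}}{3}] = \frac{- 15 t^{3} \sin{\left(\frac{5 t^{2}}{2} - t \right)} + 3 t^{2} \sin{\left(\frac{5 t^{2}}{2} - t \right)} - 18 t^{2} \cos{\left(3 t + \frac{\pi}{4} \right)} - 10 t \sin{\left(\frac{5 t^{2}}{2} - t \right)} - 18 t + 2 \sin{\left(\frac{5 t^{2}}{2} - t \right)} - 12 \cos{\left(3 t + \frac{\pi}{4} \right)}}{9 t^{2} + 6} = f(t).
F(-1/2) = - \log{\left(\frac{11}{8} \right)} + \frac{\cos{\left(\frac{9}{8} \right)}}{3} - \frac{2 \cos{\left(\frac{\pi}{4} + \frac{3}{2} \right)}}{3}; F(-3/2) = - \log{\left(\frac{35}{8} \right)} - \frac{2 \cos{\left(\frac{\pi}{4} + \frac{9}{2} \right)}}{3} + \frac{\cos{\left(\frac{57}{8} \right)}}{3}.
Integral = F(-1/2) - F(-3/2) = - \log{\left(\frac{11}{8} \right)} - \frac{\cos{\left(\frac{57}{8} \right)}}{3} + \frac{\cos{\left(\frac{9}{8} \right)}}{3} + \frac{2 \cos{\left(\frac{\pi}{4} + \frac{9}{2} \right)}}{3} - \frac{2 \cos{\left(\frac{\pi}{4} + \frac{3}{2} \right)}}{3} + \log{\left(\frac{35}{8} \right)}.

Antiderivative: F(t) = \frac{- 3 \log{\left(\frac{3 t^{2}}{2} + 1 \right)} - 2 \sin{\left(3 t + \frac{\pi}{4} \right)} + \cos{\left(\frac{5 t^{2}}{2} - t \right)}}{3}; value = - \log{\left(\frac{11}{8} \right)} - \frac{\cos{\left(\frac{57}{8} \right)}}{3} + \frac{\cos{\left(\frac{9}{8} \right)}}{3} + \frac{2 \cos{\left(\frac{\pi}{4} + \frac{9}{2} \right)}}{3} - \frac{2 \cos{\left(\frac{\pi}{4} + \frac{3}{2} \right)}}{3} + \log{\left(\frac{35}{8} \right)}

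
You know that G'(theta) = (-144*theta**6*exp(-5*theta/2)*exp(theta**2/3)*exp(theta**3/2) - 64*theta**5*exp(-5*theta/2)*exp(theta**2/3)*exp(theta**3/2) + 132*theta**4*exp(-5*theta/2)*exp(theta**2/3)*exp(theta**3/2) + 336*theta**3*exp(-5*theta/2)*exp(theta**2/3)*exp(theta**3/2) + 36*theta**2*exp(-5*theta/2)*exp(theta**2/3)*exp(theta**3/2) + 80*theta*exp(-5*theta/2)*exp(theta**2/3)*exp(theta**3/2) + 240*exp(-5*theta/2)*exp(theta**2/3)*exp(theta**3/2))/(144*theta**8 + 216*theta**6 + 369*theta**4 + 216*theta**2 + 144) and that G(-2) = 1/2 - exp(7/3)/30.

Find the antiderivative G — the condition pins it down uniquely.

G(theta) = 1/2 - 4*exp(theta**3/2 + theta**2/3 - 5*theta/2)/(3*(2*theta**4 + 3*theta**2/2 + 2))

Recognize the product-rule pattern: G'(theta) = u'v + uv' with u = -4/(3*(2*theta**4 + 3*theta**2/2 + 2)), v = exp(theta**3/2 + theta**2/3 - 5*theta/2), so integration by parts undoes it.
A general antiderivative is -4*exp(theta**3/2 + theta**2/3 - 5*theta/2)/(3*(2*theta**4 + 3*theta**2/2 + 2)) + C.
The condition gives C = 1/2 - exp(7/3)/30 - (-exp(7/3)/30) = 1/2.
So G(theta) = 1/2 - 4*exp(theta**3/2 + theta**2/3 - 5*theta/2)/(3*(2*theta**4 + 3*theta**2/2 + 2)).
Check: d/dtheta[1/2 - 4*exp(theta**3/2 + theta**2/3 - 5*theta/2)/(3*(2*theta**4 + 3*theta**2/2 + 2))] = (-144*theta**6*exp(-5*theta/2)*exp(theta**2/3)*exp(theta**3/2) - 64*theta**5*exp(-5*theta/2)*exp(theta**2/3)*exp(theta**3/2) + 132*theta**4*exp(-5*theta/2)*exp(theta**2/3)*exp(theta**3/2) + 336*theta**3*exp(-5*theta/2)*exp(theta**2/3)*exp(theta**3/2) + 36*theta**2*exp(-5*theta/2)*exp(theta**2/3)*exp(theta**3/2) + 80*theta*exp(-5*theta/2)*exp(theta**2/3)*exp(theta**3/2) + 240*exp(-5*theta/2)*exp(theta**2/3)*exp(theta**3/2))/(144*theta**8 + 216*theta**6 + 369*theta**4 + 216*theta**2 + 144) = G'(theta).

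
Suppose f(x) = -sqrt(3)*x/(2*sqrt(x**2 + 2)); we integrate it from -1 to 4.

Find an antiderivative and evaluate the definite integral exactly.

Antiderivative: F(x) = -sqrt(3)*sqrt(x**2 + 2)/2; value = 3/2 - 3*sqrt(6)/2

f matches the chain-rule pattern g'(h)*h' with inner function h(x) = 3*x**2 + 6; substituting u = h(x) collapses the integral.
F(x) = -sqrt(3)*sqrt(x**2 + 2)/2 is an antiderivative of f.
Check: d/dx[-sqrt(3)*sqrt(x**2 + 2)/2] = -sqrt(3)*x/(2*sqrt(x**2 + 2)) = f(x).
F(4) = -3*sqrt(6)/2; F(-1) = -3/2.
Integral = F(4) - F(-1) = 3/2 - 3*sqrt(6)/2.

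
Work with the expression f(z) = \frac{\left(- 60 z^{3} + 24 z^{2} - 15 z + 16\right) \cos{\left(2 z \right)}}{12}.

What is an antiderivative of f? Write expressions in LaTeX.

For F(z) to be correct the identity F'(z) - f(z) = 0 must hold.
Check: d/dz[- \frac{5 z^{3} \sin{\left(2 z \right)}}{2} + z^{2} \sin{\left(2 z \right)} - \frac{15 z^{2} \cos{\left(2 z \right)}}{4} + \frac{25 z \sin{\left(2 z \right)}}{8} + z \cos{\left(2 z \right)} + \frac{\sin{\left(2 z \right)}}{6} + \frac{25 \cos{\left(2 z \right)}}{16}] = - 5 z^{3} \cos{\left(2 z \right)} + 2 z^{2} \cos{\left(2 z \right)} - \frac{5 z \cos{\left(2 z \right)}}{4} + \frac{4 \cos{\left(2 z \right)}}{3}, which equals f(z).

An antiderivative is F(z) = - \frac{5 z^{3} \sin{\left(2 z \right)}}{2} + z^{2} \sin{\left(2 z \right)} - \frac{15 z^{2} \cos{\left(2 z \right)}}{4} + \frac{25 z \sin{\left(2 z \right)}}{8} + z \cos{\left(2 z \right)} + \frac{\sin{\left(2 z \right)}}{6} + \frac{25 \cos{\left(2 z \right)}}{16}.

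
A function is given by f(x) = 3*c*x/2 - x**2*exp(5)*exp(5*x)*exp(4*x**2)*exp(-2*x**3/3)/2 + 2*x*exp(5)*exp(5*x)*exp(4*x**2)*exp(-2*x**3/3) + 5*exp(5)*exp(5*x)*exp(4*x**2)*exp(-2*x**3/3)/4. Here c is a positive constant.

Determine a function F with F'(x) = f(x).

The integrand splits into summands that can be handled one at a time.
Check: d/dx[(3*c*x**2 + exp(5)*exp(5*x)*exp(4*x**2)*exp(-2*x**3/3))/4] = (6*c*x*exp(2*x**3/3) - 2*x**2*exp(5)*exp(5*x)*exp(4*x**2) + 8*x*exp(5)*exp(5*x)*exp(4*x**2) + 5*exp(5)*exp(5*x)*exp(4*x**2))*exp(-2*x**3/3)/4, which equals f(x).

An antiderivative is F(x) = (3*c*x**2 + exp(5)*exp(5*x)*exp(4*x**2)*exp(-2*x**3/3))/4.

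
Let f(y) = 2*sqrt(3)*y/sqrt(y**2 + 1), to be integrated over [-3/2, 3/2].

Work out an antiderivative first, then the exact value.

f matches the chain-rule pattern g'(h)*h' with inner function h(y) = 3*y**2 + 3; substituting u = h(y) collapses the integral.
F(y) = 2*sqrt(3*y**2 + 3) is an antiderivative of f.
Check: d/dy[2*sqrt(3*y**2 + 3)] = 2*sqrt(3)*y/sqrt(y**2 + 1) = f(y).
F(3/2) = sqrt(39); F(-3/2) = sqrt(39).
Integral = F(3/2) - F(-3/2) = 0.

Antiderivative: F(y) = 2*sqrt(3*y**2 + 3); value = 0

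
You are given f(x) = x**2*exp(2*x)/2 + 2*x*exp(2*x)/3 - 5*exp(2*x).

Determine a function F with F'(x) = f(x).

An antiderivative is F(x) = (6*x**2 + 2*x - 61)*exp(2*x)/24.

f has the shape u'v + uv' for u = x**2/4 + x/12 - 61/24 and v = exp(2*x) — it is the derivative of the product u*v.
Check: d/dx[(6*x**2 + 2*x - 61)*exp(2*x)/24] = x**2*exp(2*x)/2 + 2*x*exp(2*x)/3 - 5*exp(2*x) = f(x).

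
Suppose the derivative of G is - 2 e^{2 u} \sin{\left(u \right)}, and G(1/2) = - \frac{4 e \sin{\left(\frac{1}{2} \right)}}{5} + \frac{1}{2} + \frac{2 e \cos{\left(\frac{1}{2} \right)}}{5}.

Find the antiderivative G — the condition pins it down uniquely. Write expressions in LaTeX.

G(u) = - \frac{4 e^{2 u} \sin{\left(u \right)}}{5} + \frac{2 e^{2 u} \cos{\left(u \right)}}{5} + \frac{1}{2}

Check a candidate G(u) by differentiating: d/du[G] must match the given G'(u).
A general antiderivative is - \frac{4 e^{2 u} \sin{\left(u \right)}}{5} + \frac{2 e^{2 u} \cos{\left(u \right)}}{5} + C.
The condition gives C = - \frac{4 e \sin{\left(\frac{1}{2} \right)}}{5} + \frac{1}{2} + \frac{2 e \cos{\left(\frac{1}{2} \right)}}{5} - (- \frac{4 e \sin{\left(\frac{1}{2} \right)}}{5} + \frac{2 e \cos{\left(\frac{1}{2} \right)}}{5}) = \frac{1}{2}.
So G(u) = - \frac{4 e^{2 u} \sin{\left(u \right)}}{5} + \frac{2 e^{2 u} \cos{\left(u \right)}}{5} + \frac{1}{2}.
Check: d/du[- \frac{4 e^{2 u} \sin{\left(u \right)}}{5} + \frac{2 e^{2 u} \cos{\left(u \right)}}{5} + \frac{1}{2}] = - 2 e^{2 u} \sin{\left(u \right)} = G'(u).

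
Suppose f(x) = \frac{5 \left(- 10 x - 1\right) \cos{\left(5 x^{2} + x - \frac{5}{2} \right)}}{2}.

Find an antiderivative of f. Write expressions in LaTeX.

f matches the chain-rule pattern g'(h)*h' with inner function h(x) = 5 x^{2} + x - \frac{5}{2}; substituting u = h(x) collapses the integral.
Check: d/dx[- \frac{5 \sin{\left(5 x^{2} + x - \frac{5}{2} \right)}}{2}] = - 25 x \cos{\left(5 x^{2} + x - \frac{5}{2} \right)} - \frac{5 \cos{\left(5 x^{2} + x - \frac{5}{2} \right)}}{2}, which equals f(x).

An antiderivative is F(x) = - \frac{5 \sin{\left(5 x^{2} + x - \frac{5}{2} \right)}}{2}.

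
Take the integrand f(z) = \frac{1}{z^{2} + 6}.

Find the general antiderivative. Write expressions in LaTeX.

Since d/dz undoes antidifferentiation here, F'(z) = f(z) is required of F(z).
Check: d/dz[\frac{\sqrt{6} \operatorname{atan}{\left(\frac{\sqrt{6} z}{6} \right)}}{6}] = \frac{1}{z^{2} + 6} = f(z).

F(z) = \frac{\sqrt{6} \operatorname{atan}{\left(\frac{\sqrt{6} z}{6} \right)}}{6} + C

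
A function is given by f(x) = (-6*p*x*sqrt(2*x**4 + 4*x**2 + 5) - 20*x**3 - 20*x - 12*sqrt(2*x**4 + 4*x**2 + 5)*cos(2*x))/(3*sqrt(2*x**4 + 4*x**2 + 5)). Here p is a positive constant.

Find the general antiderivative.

An antiderivative F(x) passes only if d/dx[F] lands on f(x) exactly.
Check: d/dx[-p*x**2 - 5*sqrt(2*x**4 + 4*x**2 + 5)/3 - 2*sin(2*x)] = (-6*p*x*sqrt(2*x**4 + 4*x**2 + 5) - 20*x**3 - 20*x - 12*sqrt(2*x**4 + 4*x**2 + 5)*cos(2*x))/(3*sqrt(2*x**4 + 4*x**2 + 5)) = f(x).

F(x) = -p*x**2 - 5*sqrt(2*x**4 + 4*x**2 + 5)/3 - 2*sin(2*x) + C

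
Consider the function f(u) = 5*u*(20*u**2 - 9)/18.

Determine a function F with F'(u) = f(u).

An antiderivative is F(u) = (20*u**2 - 9)**2/288.

f matches the chain-rule pattern g'(h)*h' with inner function h(u) = 3/4 - 5*u**2/3; substituting w = h(u) collapses the integral.
Check: d/du[(20*u**2 - 9)**2/288] = 50*u**3/9 - 5*u/2, which equals f(u).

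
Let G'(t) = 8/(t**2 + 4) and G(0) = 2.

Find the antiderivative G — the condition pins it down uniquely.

G(t) = 4*atan(t/2) + 2

Recover the given G'(t) by differentiating a candidate G(t); any mismatch rules it out.
A general antiderivative is 4*atan(t/2) + C.
The condition gives C = 2 - (0) = 2.
So G(t) = 4*atan(t/2) + 2.
Check: d/dt[4*atan(t/2) + 2] = 8/(t**2 + 4) = G'(t).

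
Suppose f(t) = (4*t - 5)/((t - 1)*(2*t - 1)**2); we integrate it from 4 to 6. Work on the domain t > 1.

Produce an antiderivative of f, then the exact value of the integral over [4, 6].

Factor the denominator ((t - 1)*(2*t - 1)**2) and decompose: f = 2/(2*t - 1) + 6/(2*t - 1)**2 - 1/(t - 1); each piece integrates to a log, atan, or power term.
F(t) = (-(2*t - 1)*log(t - 1) + (2*t - 1)*log(t - 1/2) - 3)/(2*t - 1) is an antiderivative of f.
Check: d/dt[(-(2*t - 1)*log(t - 1) + (2*t - 1)*log(t - 1/2) - 3)/(2*t - 1)] = (4*t - 5)/(4*t**3 - 8*t**2 + 5*t - 1), which equals f(t).
F(6) = -log(5) - 3/11 + log(11/2); F(4) = -log(3) - 3/7 + log(7/2).
Integral = F(6) - F(4) = -log(5) - log(7/2) + 12/77 + log(3) + log(11/2).

Antiderivative: F(t) = (-(2*t - 1)*log(t - 1) + (2*t - 1)*log(t - 1/2) - 3)/(2*t - 1); value = -log(5) - log(7/2) + 12/77 + log(3) + log(11/2)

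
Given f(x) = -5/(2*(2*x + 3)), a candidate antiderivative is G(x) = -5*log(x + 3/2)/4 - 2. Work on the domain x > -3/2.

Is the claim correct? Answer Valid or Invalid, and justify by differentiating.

d/dx[G] = -5/(4*x + 6)
This equals f(x) exactly, so the claim holds.

Valid - differentiating G returns exactly f.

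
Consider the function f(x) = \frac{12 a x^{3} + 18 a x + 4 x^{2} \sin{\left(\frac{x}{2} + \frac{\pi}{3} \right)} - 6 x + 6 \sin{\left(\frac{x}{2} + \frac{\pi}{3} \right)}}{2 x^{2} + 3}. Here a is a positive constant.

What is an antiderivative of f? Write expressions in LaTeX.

An antiderivative is F(x) = \frac{6 a x^{2} - 3 \log{\left(2 x^{2} + 3 \right)} - 8 \cos{\left(\frac{x}{2} + \frac{\pi}{3} \right)}}{2}.

A first test for any F(x): its x-derivative must equal f(x) identically.
Check: d/dx[\frac{6 a x^{2} - 3 \log{\left(2 x^{2} + 3 \right)} - 8 \cos{\left(\frac{x}{2} + \frac{\pi}{3} \right)}}{2}] = \frac{12 a x^{3} + 18 a x + 4 x^{2} \sin{\left(\frac{x}{2} + \frac{\pi}{3} \right)} - 6 x + 6 \sin{\left(\frac{x}{2} + \frac{\pi}{3} \right)}}{2 x^{2} + 3} = f(x).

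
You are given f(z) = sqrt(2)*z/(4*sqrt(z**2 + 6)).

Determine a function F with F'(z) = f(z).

An antiderivative is F(z) = sqrt(z**2/2 + 3)/2.

The substitution u = z**2/2 + 3 works: f is exactly (dF/du)*(du/dz) for that inner function.
Check: d/dz[sqrt(z**2/2 + 3)/2] = sqrt(2)*z/(4*sqrt(z**2 + 6)) = f(z).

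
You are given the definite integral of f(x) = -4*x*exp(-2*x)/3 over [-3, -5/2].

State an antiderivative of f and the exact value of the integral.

Antiderivative: F(x) = (2*x + 1)*exp(-2*x)/3; value = -4*exp(5)/3 + 5*exp(6)/3

Recognize the product-rule pattern: f = u'v + uv' with u = 2*x/3 + 1/3, v = exp(-2*x), so integration by parts undoes it.
F(x) = (2*x + 1)*exp(-2*x)/3 is an antiderivative of f.
Check: d/dx[(2*x + 1)*exp(-2*x)/3] = -4*x*exp(-2*x)/3 = f(x).
F(-5/2) = -4*exp(5)/3; F(-3) = -5*exp(6)/3.
Integral = F(-5/2) - F(-3) = -4*exp(5)/3 + 5*exp(6)/3.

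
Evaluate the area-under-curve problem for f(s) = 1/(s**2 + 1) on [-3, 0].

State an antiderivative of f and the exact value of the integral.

An antiderivative F(s) passes only if d/ds[F] lands on f(s) exactly.
F(s) = atan(s) is an antiderivative of f.
Check: d/ds[atan(s)] = 1/(s**2 + 1) = f(s).
F(0) = 0; F(-3) = -atan(3).
Integral = F(0) - F(-3) = atan(3).

Antiderivative: F(s) = atan(s); value = atan(3)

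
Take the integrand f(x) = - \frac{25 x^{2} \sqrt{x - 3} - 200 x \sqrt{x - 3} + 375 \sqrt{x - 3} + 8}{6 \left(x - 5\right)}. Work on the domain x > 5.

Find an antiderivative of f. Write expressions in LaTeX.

Since d/dx undoes antidifferentiation here, F'(x) = f(x) is required of F(x).
Check: d/dx[- \frac{5 \left(x - 3\right)^{\frac{5}{2}}}{3} - \frac{4 \log{\left(x - 5 \right)}}{3}] = \frac{- 25 x^{2} \sqrt{x - 3} + 200 x \sqrt{x - 3} - 375 \sqrt{x - 3} - 8}{6 x - 30}, which equals f(x).

An antiderivative is F(x) = - \frac{5 \left(x - 3\right)^{\frac{5}{2}}}{3} - \frac{4 \log{\left(x - 5 \right)}}{3}.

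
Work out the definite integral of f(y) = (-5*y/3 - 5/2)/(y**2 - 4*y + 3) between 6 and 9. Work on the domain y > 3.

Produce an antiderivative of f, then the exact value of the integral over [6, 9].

The denominator factors as 6*(y - 3)*(y - 1); partial fractions split f into directly integrable pieces: 25/(12*(y - 1)) - 15/(4*(y - 3)).
F(y) = 5*(-9*log(y - 3) + 5*log(y - 1))/12 is an antiderivative of f.
Check: d/dy[5*(-9*log(y - 3) + 5*log(y - 1))/12] = (-10*y - 15)/(6*y**2 - 24*y + 18), which equals f(y).
F(9) = -15*log(6)/4 + 25*log(8)/12; F(6) = -15*log(3)/4 + 25*log(5)/12.
Integral = F(9) - F(6) = -15*log(6)/4 - 25*log(5)/12 + 15*log(3)/4 + 25*log(8)/12.

Antiderivative: F(y) = 5*(-9*log(y - 3) + 5*log(y - 1))/12; value = -15*log(6)/4 - 25*log(5)/12 + 15*log(3)/4 + 25*log(8)/12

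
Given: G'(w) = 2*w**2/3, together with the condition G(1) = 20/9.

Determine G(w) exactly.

G(w) = 2*(w**3 + 9)/9

Since d/dw undoes antidifferentiation here, G(w) must give back the stated G'(w).
A general antiderivative is 2*w**3/9 + C.
The condition gives C = 20/9 - (2/9) = 2.
So G(w) = 2*(w**3 + 9)/9.
Check: d/dw[2*(w**3 + 9)/9] = 2*w**2/3 = G'(w).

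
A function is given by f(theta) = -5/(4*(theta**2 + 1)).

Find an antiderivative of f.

Any candidate F(theta) must reproduce f(theta) exactly when differentiated.
Check: d/dtheta[-5*atan(theta)/4] = -5/(4*theta**2 + 4), which equals f(theta).

An antiderivative is F(theta) = -5*atan(theta)/4.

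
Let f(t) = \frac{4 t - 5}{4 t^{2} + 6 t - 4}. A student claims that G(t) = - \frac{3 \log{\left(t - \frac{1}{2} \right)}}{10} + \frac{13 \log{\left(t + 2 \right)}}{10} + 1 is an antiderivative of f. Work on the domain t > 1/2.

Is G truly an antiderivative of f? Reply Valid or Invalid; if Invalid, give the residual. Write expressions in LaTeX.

d/dt[G] = \frac{4 t - 5}{4 t^{2} + 6 t - 4}
This equals f(t) exactly, so the claim holds.

Valid. The derivative of G reproduces f.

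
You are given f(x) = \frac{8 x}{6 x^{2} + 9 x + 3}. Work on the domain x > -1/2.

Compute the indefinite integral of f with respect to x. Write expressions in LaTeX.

F(x) = - \frac{4 \log{\left(x + \frac{1}{2} \right)}}{3} + \frac{8 \log{\left(x + 1 \right)}}{3} + C

Factor the denominator (3 \left(x + 1\right) \left(2 x + 1\right)) and decompose: f = - \frac{8}{3 \left(2 x + 1\right)} + \frac{8}{3 \left(x + 1\right)}; each piece integrates to a log, atan, or power term.
Check: d/dx[- \frac{4 \log{\left(x + \frac{1}{2} \right)}}{3} + \frac{8 \log{\left(x + 1 \right)}}{3}] = \frac{8 x}{6 x^{2} + 9 x + 3} = f(x).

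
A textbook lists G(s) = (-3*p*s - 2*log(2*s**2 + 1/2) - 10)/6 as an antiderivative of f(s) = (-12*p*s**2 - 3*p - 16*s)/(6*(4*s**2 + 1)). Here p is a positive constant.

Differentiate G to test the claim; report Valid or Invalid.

d/ds[G] = (-12*p*s**2 - 3*p - 16*s)/(24*s**2 + 6)
This equals f(s) exactly, so the claim holds.

Valid - the claim checks out under differentiation.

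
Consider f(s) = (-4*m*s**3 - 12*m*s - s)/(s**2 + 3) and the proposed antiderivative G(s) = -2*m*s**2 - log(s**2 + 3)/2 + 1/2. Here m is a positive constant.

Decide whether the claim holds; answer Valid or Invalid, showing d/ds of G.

Valid: G'(s) = f(s).

d/ds[G] = (-4*m*s**3 - 12*m*s - s)/(s**2 + 3)
This equals f(s) exactly, so the claim holds.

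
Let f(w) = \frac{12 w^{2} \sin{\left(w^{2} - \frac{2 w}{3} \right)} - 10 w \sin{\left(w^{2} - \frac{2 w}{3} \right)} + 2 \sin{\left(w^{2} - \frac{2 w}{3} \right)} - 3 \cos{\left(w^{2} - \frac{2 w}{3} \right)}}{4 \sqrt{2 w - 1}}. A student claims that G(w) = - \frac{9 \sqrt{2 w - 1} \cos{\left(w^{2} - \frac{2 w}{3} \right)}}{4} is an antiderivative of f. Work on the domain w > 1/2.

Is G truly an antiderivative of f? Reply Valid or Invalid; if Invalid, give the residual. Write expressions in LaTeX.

Invalid: d/dw[G] - f = \frac{12 w^{2} \sin{\left(w^{2} - \frac{2 w}{3} \right)} - 10 w \sin{\left(w^{2} - \frac{2 w}{3} \right)} + 2 \sin{\left(w^{2} - \frac{2 w}{3} \right)} - 3 \cos{\left(w^{2} - \frac{2 w}{3} \right)}}{2 \sqrt{2 w - 1}}, which is not 0.

d/dw[G] = \frac{36 w^{2} \sin{\left(w^{2} - \frac{2 w}{3} \right)} - 30 w \sin{\left(w^{2} - \frac{2 w}{3} \right)} + 6 \sin{\left(w^{2} - \frac{2 w}{3} \right)} - 9 \cos{\left(w^{2} - \frac{2 w}{3} \right)}}{4 \sqrt{2 w - 1}}
d/dw[G] - f(w) = \frac{12 w^{2} \sin{\left(w^{2} - \frac{2 w}{3} \right)} - 10 w \sin{\left(w^{2} - \frac{2 w}{3} \right)} + 2 \sin{\left(w^{2} - \frac{2 w}{3} \right)} - 3 \cos{\left(w^{2} - \frac{2 w}{3} \right)}}{2 \sqrt{2 w - 1}} != 0.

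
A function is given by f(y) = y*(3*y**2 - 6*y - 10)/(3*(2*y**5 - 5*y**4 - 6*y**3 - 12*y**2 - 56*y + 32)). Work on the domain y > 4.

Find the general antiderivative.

F(y) = (136*log(y - 4) + 168*log(y - 1/2) - 238*log(y + 2) - 33*log(y**2 + 4) + 978*atan(y/2))/6120 + C

Factor the denominator (3*(y - 4)*(y + 2)*(2*y - 1)*(y**2 + 4)) and decompose: f = -(11*y - 326)/(1020*(y**2 + 4)) + 14/(255*(2*y - 1)) - 7/(180*(y + 2)) + 1/(45*(y - 4)); each piece integrates to a log, atan, or power term.
Check: d/dy[(136*log(y - 4) + 168*log(y - 1/2) - 238*log(y + 2) - 33*log(y**2 + 4) + 978*atan(y/2))/6120] = (3*y**3 - 6*y**2 - 10*y)/(6*y**5 - 15*y**4 - 18*y**3 - 36*y**2 - 168*y + 96), which equals f(y).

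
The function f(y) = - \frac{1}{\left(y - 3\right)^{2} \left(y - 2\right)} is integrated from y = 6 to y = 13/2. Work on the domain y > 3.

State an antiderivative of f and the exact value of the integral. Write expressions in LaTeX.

The denominator factors as \left(y - 3\right)^{2} \left(y - 2\right); partial fractions split f into directly integrable pieces: - \frac{1}{y - 2} + \frac{1}{y - 3} - \frac{1}{\left(y - 3\right)^{2}}.
F(y) = \log{\left(y - 3 \right)} - \log{\left(y - 2 \right)} + \frac{1}{y - 3} is an antiderivative of f.
Check: d/dy[\log{\left(y - 3 \right)} - \log{\left(y - 2 \right)} + \frac{1}{y - 3}] = - \frac{1}{y^{3} - 8 y^{2} + 21 y - 18}, which equals f(y).
F(13/2) = - \log{\left(\frac{9}{2} \right)} + \frac{2}{7} + \log{\left(\frac{7}{2} \right)}; F(6) = - \log{\left(4 \right)} + \frac{1}{3} + \log{\left(3 \right)}.
Integral = F(13/2) - F(6) = - \log{\left(\frac{9}{2} \right)} - \log{\left(3 \right)} - \frac{1}{21} + \log{\left(\frac{7}{2} \right)} + \log{\left(4 \right)}.

Antiderivative: F(y) = \log{\left(y - 3 \right)} - \log{\left(y - 2 \right)} + \frac{1}{y - 3}; value = - \log{\left(\frac{9}{2} \right)} - \log{\left(3 \right)} - \frac{1}{21} + \log{\left(\frac{7}{2} \right)} + \log{\left(4 \right)}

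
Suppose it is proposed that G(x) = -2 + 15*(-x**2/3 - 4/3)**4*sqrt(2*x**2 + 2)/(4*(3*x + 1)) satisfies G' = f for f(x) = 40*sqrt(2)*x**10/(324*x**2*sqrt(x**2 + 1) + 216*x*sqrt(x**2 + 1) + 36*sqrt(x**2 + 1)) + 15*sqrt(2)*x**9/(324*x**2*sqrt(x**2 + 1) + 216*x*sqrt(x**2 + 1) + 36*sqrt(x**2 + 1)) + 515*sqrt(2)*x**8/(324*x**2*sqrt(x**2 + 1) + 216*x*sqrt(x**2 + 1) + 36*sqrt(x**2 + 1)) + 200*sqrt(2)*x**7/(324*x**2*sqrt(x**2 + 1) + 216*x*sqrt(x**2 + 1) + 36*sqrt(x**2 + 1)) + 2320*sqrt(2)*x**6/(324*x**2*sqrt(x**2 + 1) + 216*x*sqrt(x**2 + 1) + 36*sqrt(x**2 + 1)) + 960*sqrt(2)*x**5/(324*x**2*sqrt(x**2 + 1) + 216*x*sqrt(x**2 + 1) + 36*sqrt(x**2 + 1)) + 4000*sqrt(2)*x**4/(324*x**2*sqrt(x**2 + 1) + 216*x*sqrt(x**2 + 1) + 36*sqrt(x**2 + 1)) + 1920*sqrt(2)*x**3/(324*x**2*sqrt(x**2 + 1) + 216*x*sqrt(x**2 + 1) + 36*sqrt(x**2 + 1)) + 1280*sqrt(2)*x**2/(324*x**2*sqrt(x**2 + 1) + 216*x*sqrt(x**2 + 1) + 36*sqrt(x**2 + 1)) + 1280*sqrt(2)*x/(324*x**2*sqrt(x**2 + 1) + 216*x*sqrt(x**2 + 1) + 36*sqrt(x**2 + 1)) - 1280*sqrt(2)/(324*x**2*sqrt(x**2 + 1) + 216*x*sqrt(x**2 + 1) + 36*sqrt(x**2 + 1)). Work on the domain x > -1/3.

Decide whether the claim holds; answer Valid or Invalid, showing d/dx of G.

Valid - differentiating G returns exactly f.

d/dx[G] = (40*sqrt(2)*x**10 + 15*sqrt(2)*x**9 + 515*sqrt(2)*x**8 + 200*sqrt(2)*x**7 + 2320*sqrt(2)*x**6 + 960*sqrt(2)*x**5 + 4000*sqrt(2)*x**4 + 1920*sqrt(2)*x**3 + 1280*sqrt(2)*x**2 + 1280*sqrt(2)*x - 1280*sqrt(2))/(324*x**2*sqrt(x**2 + 1) + 216*x*sqrt(x**2 + 1) + 36*sqrt(x**2 + 1))
This equals f(x) exactly, so the claim holds.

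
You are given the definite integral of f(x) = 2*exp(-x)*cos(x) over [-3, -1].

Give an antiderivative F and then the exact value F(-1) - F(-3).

For F(x) to be correct the identity F'(x) - f(x) = 0 must hold.
F(x) = exp(-x)*sin(x) - exp(-x)*cos(x) is an antiderivative of f.
Check: d/dx[exp(-x)*sin(x) - exp(-x)*cos(x)] = 2*exp(-x)*cos(x) = f(x).
F(-1) = -exp(1)*sin(1) - exp(1)*cos(1); F(-3) = -exp(3)*sin(3) - exp(3)*cos(3).
Integral = F(-1) - F(-3) = exp(3)*cos(3) - exp(1)*sin(1) - exp(1)*cos(1) + exp(3)*sin(3).

Antiderivative: F(x) = exp(-x)*sin(x) - exp(-x)*cos(x); value = exp(3)*cos(3) - exp(1)*sin(1) - exp(1)*cos(1) + exp(3)*sin(3)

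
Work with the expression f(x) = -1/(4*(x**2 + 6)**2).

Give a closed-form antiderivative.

A first test for any F(x): its x-derivative must equal f(x) identically.
Check: d/dx[-(sqrt(6)*x**2*atan(sqrt(6)*x/6) + 6*x + 6*sqrt(6)*atan(sqrt(6)*x/6))/(288*(x**2 + 6))] = -1/(4*x**4 + 48*x**2 + 144), which equals f(x).

An antiderivative is F(x) = -(sqrt(6)*x**2*atan(sqrt(6)*x/6) + 6*x + 6*sqrt(6)*atan(sqrt(6)*x/6))/(288*(x**2 + 6)).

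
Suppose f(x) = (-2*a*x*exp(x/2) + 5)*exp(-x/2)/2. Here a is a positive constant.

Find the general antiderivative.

F(x) = -(a*x**2*exp(x/2) + 10)*exp(-x/2)/2 + C

Check any antiderivative F(x) by computing F'(x) and comparing it with f(x).
Check: d/dx[-(a*x**2*exp(x/2) + 10)*exp(-x/2)/2] = (-2*a*x*exp(x/2) + 5)*exp(-x/2)/2 = f(x).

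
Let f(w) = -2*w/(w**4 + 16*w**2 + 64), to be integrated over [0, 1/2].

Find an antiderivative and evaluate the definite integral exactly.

f matches the chain-rule pattern g'(h)*h' with inner function h(w) = w**2/2 + 4; substituting u = h(w) collapses the integral.
F(w) = 1/(w**2 + 8) is an antiderivative of f.
Check: d/dw[1/(w**2 + 8)] = -2*w/(w**4 + 16*w**2 + 64) = f(w).
F(1/2) = 4/33; F(0) = 1/8.
Integral = F(1/2) - F(0) = -1/264.

Antiderivative: F(w) = 1/(w**2 + 8); value = -1/264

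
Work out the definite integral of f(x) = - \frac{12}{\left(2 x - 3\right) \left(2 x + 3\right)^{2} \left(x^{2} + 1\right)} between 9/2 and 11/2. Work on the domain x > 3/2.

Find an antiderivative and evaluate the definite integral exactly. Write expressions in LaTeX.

Antiderivative: F(x) = \frac{2 \left(- 26 x \log{\left(x - \frac{3}{2} \right)} + 98 x \log{\left(x + \frac{3}{2} \right)} - 36 x \log{\left(x^{2} + 1 \right)} + 108 x \operatorname{atan}{\left(x \right)} - 39 \log{\left(x - \frac{3}{2} \right)} + 147 \log{\left(x + \frac{3}{2} \right)} - 54 \log{\left(x^{2} + 1 \right)} + 162 \operatorname{atan}{\left(x \right)} - 78\right)}{507 \left(2 x + 3\right)}; value = - \frac{98 \log{\left(6 \right)}}{507} - \frac{36 \operatorname{atan}{\left(\frac{9}{2} \right)}}{169} - \frac{12 \log{\left(\frac{125}{4} \right)}}{169} - \frac{2 \log{\left(4 \right)}}{39} + \frac{1}{273} + \frac{2 \log{\left(3 \right)}}{39} + \frac{12 \log{\left(\frac{85}{4} \right)}}{169} + \frac{36 \operatorname{atan}{\left(\frac{11}{2} \right)}}{169} + \frac{98 \log{\left(7 \right)}}{507}

Factor the denominator (\left(2 x - 3\right) \left(2 x + 3\right)^{2} \left(x^{2} + 1\right)) and decompose: f = - \frac{12 \left(2 x - 3\right)}{169 \left(x^{2} + 1\right)} + \frac{196}{507 \left(2 x + 3\right)} + \frac{8}{13 \left(2 x + 3\right)^{2}} - \frac{4}{39 \left(2 x - 3\right)}; each piece integrates to a log, atan, or power term.
F(x) = \frac{2 \left(- 26 x \log{\left(x - \frac{3}{2} \right)} + 98 x \log{\left(x + \frac{3}{2} \right)} - 36 x \log{\left(x^{2} + 1 \right)} + 108 x \operatorname{atan}{\left(x \right)} - 39 \log{\left(x - \frac{3}{2} \right)} + 147 \log{\left(x + \frac{3}{2} \right)} - 54 \log{\left(x^{2} + 1 \right)} + 162 \operatorname{atan}{\left(x \right)} - 78\right)}{507 \left(2 x + 3\right)} is an antiderivative of f.
Check: d/dx[\frac{2 \left(- 26 x \log{\left(x - \frac{3}{2} \right)} + 98 x \log{\left(x + \frac{3}{2} \right)} - 36 x \log{\left(x^{2} + 1 \right)} + 108 x \operatorname{atan}{\left(x \right)} - 39 \log{\left(x - \frac{3}{2} \right)} + 147 \log{\left(x + \frac{3}{2} \right)} - 54 \log{\left(x^{2} + 1 \right)} + 162 \operatorname{atan}{\left(x \right)} - 78\right)}{507 \left(2 x + 3\right)}] = - \frac{12}{8 x^{5} + 12 x^{4} - 10 x^{3} - 15 x^{2} - 18 x - 27}, which equals f(x).
F(11/2) = - \frac{12 \log{\left(\frac{125}{4} \right)}}{169} - \frac{2 \log{\left(4 \right)}}{39} - \frac{2}{91} + \frac{36 \operatorname{atan}{\left(\frac{11}{2} \right)}}{169} + \frac{98 \log{\left(7 \right)}}{507}; F(9/2) = - \frac{12 \log{\left(\frac{85}{4} \right)}}{169} - \frac{2 \log{\left(3 \right)}}{39} - \frac{1}{39} + \frac{36 \operatorname{atan}{\left(\frac{9}{2} \right)}}{169} + \frac{98 \log{\left(6 \right)}}{507}.
Integral = F(11/2) - F(9/2) = - \frac{98 \log{\left(6 \right)}}{507} - \frac{36 \operatorname{atan}{\left(\frac{9}{2} \right)}}{169} - \frac{12 \log{\left(\frac{125}{4} \right)}}{169} - \frac{2 \log{\left(4 \right)}}{39} + \frac{1}{273} + \frac{2 \log{\left(3 \right)}}{39} + \frac{12 \log{\left(\frac{85}{4} \right)}}{169} + \frac{36 \operatorname{atan}{\left(\frac{11}{2} \right)}}{169} + \frac{98 \log{\left(7 \right)}}{507}.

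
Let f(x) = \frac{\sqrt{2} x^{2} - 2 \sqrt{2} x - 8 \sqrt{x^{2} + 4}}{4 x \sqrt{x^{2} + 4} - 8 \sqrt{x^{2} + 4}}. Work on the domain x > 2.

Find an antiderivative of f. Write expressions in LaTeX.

An antiderivative is F(x) = \frac{\sqrt{\frac{x^{2}}{2} + 2}}{2} - 2 \log{\left(\frac{x}{2} - 1 \right)}.

For F(x) to be correct the identity F'(x) - f(x) = 0 must hold.
Check: d/dx[\frac{\sqrt{\frac{x^{2}}{2} + 2}}{2} - 2 \log{\left(\frac{x}{2} - 1 \right)}] = \frac{\sqrt{2} x^{2} - 2 \sqrt{2} x - 8 \sqrt{x^{2} + 4}}{4 x \sqrt{x^{2} + 4} - 8 \sqrt{x^{2} + 4}} = f(x).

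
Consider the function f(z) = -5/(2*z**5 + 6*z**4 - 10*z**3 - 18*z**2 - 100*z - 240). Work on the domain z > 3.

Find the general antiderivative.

The denominator factors as 2*(z - 3)*(z + 2)*(z + 4)*(z**2 + 5); partial fractions split f into directly integrable pieces: -5*(5*z - 13)/(1764*(z**2 + 5)) - 5/(588*(z + 4)) + 1/(36*(z + 2)) - 1/(196*(z - 3)).
Check: d/dz[(-18*log(z - 3) + 98*log(z + 2) - 30*log(z + 4) - 25*log(z**2 + 5) + 26*sqrt(5)*atan(sqrt(5)*z/5))/3528] = -5/(2*z**5 + 6*z**4 - 10*z**3 - 18*z**2 - 100*z - 240) = f(z).

F(z) = (-18*log(z - 3) + 98*log(z + 2) - 30*log(z + 4) - 25*log(z**2 + 5) + 26*sqrt(5)*atan(sqrt(5)*z/5))/3528 + C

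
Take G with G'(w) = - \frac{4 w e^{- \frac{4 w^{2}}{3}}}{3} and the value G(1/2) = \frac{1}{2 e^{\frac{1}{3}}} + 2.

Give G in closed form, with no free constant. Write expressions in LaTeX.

The substitution u = - \frac{4 w^{2}}{3} works: G'(w) is exactly (dG/du)*(du/dw) for that inner function.
A general antiderivative is \frac{e^{- \frac{4 w^{2}}{3}}}{2} + C.
The condition gives C = \frac{1}{2 e^{\frac{1}{3}}} + 2 - (\frac{1}{2 e^{\frac{1}{3}}}) = 2.
So G(w) = \frac{\left(2 e^{\frac{2 w^{2}}{3}} - 2 e^{\frac{w^{2}}{3}} + 1\right) \left(2 e^{\frac{2 w^{2}}{3}} + 2 e^{\frac{w^{2}}{3}} + 1\right) e^{- \frac{4 w^{2}}{3}}}{2}.
Check: d/dw[\frac{\left(2 e^{\frac{2 w^{2}}{3}} - 2 e^{\frac{w^{2}}{3}} + 1\right) \left(2 e^{\frac{2 w^{2}}{3}} + 2 e^{\frac{w^{2}}{3}} + 1\right) e^{- \frac{4 w^{2}}{3}}}{2}] = - \frac{4 w e^{- \frac{4 w^{2}}{3}}}{3} = G'(w).

G(w) = \frac{\left(2 e^{\frac{2 w^{2}}{3}} - 2 e^{\frac{w^{2}}{3}} + 1\right) \left(2 e^{\frac{2 w^{2}}{3}} + 2 e^{\frac{w^{2}}{3}} + 1\right) e^{- \frac{4 w^{2}}{3}}}{2}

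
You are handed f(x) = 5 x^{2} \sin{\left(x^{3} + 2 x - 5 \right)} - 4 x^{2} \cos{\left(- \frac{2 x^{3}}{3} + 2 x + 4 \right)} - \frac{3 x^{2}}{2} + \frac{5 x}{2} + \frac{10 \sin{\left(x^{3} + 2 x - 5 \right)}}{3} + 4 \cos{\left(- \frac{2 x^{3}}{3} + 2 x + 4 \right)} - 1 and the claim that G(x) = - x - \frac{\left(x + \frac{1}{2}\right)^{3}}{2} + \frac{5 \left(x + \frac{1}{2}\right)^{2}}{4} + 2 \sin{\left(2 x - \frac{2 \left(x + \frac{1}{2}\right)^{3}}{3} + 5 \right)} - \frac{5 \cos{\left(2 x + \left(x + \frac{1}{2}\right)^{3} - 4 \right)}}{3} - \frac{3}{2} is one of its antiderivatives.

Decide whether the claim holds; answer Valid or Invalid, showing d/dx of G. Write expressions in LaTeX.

Invalid: d/dx[G] - f = - 5 x^{2} \sin{\left(x^{3} + 2 x - 5 \right)} + 5 x^{2} \sin{\left(x^{3} + \frac{3 x^{2}}{2} + \frac{11 x}{4} - \frac{31}{8} \right)} + 4 x^{2} \cos{\left(- \frac{2 x^{3}}{3} + 2 x + 4 \right)} - 4 x^{2} \cos{\left(\frac{2 x^{3}}{3} + x^{2} - \frac{3 x}{2} - \frac{59}{12} \right)} + 5 x \sin{\left(x^{3} + \frac{3 x^{2}}{2} + \frac{11 x}{4} - \frac{31}{8} \right)} - 4 x \cos{\left(\frac{2 x^{3}}{3} + x^{2} - \frac{3 x}{2} - \frac{59}{12} \right)} - \frac{3 x}{2} - \frac{10 \sin{\left(x^{3} + 2 x - 5 \right)}}{3} + \frac{55 \sin{\left(x^{3} + \frac{3 x^{2}}{2} + \frac{11 x}{4} - \frac{31}{8} \right)}}{12} - 4 \cos{\left(- \frac{2 x^{3}}{3} + 2 x + 4 \right)} + 3 \cos{\left(\frac{2 x^{3}}{3} + x^{2} - \frac{3 x}{2} - \frac{59}{12} \right)} + \frac{7}{8}, which is not 0.

d/dx[G] = 5 x^{2} \sin{\left(x^{3} + \frac{3 x^{2}}{2} + \frac{11 x}{4} - \frac{31}{8} \right)} - 4 x^{2} \cos{\left(\frac{2 x^{3}}{3} + x^{2} - \frac{3 x}{2} - \frac{59}{12} \right)} - \frac{3 x^{2}}{2} + 5 x \sin{\left(x^{3} + \frac{3 x^{2}}{2} + \frac{11 x}{4} - \frac{31}{8} \right)} - 4 x \cos{\left(\frac{2 x^{3}}{3} + x^{2} - \frac{3 x}{2} - \frac{59}{12} \right)} + x + \frac{55 \sin{\left(x^{3} + \frac{3 x^{2}}{2} + \frac{11 x}{4} - \frac{31}{8} \right)}}{12} + 3 \cos{\left(\frac{2 x^{3}}{3} + x^{2} - \frac{3 x}{2} - \frac{59}{12} \right)} - \frac{1}{8}
d/dx[G] - f(x) = - 5 x^{2} \sin{\left(x^{3} + 2 x - 5 \right)} + 5 x^{2} \sin{\left(x^{3} + \frac{3 x^{2}}{2} + \frac{11 x}{4} - \frac{31}{8} \right)} + 4 x^{2} \cos{\left(- \frac{2 x^{3}}{3} + 2 x + 4 \right)} - 4 x^{2} \cos{\left(\frac{2 x^{3}}{3} + x^{2} - \frac{3 x}{2} - \frac{59}{12} \right)} + 5 x \sin{\left(x^{3} + \frac{3 x^{2}}{2} + \frac{11 x}{4} - \frac{31}{8} \right)} - 4 x \cos{\left(\frac{2 x^{3}}{3} + x^{2} - \frac{3 x}{2} - \frac{59}{12} \right)} - \frac{3 x}{2} - \frac{10 \sin{\left(x^{3} + 2 x - 5 \right)}}{3} + \frac{55 \sin{\left(x^{3} + \frac{3 x^{2}}{2} + \frac{11 x}{4} - \frac{31}{8} \right)}}{12} - 4 \cos{\left(- \frac{2 x^{3}}{3} + 2 x + 4 \right)} + 3 \cos{\left(\frac{2 x^{3}}{3} + x^{2} - \frac{3 x}{2} - \frac{59}{12} \right)} + \frac{7}{8} != 0.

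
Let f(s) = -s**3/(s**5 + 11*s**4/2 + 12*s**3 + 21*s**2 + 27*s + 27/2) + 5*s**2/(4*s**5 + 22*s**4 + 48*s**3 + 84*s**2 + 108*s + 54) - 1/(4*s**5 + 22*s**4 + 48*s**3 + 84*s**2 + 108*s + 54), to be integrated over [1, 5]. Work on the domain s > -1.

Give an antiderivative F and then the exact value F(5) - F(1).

Antiderivative: F(s) = log(s + 1)/2 - 95*log(s + 3/2)/63 + 19*log(s + 3)/18 - log(s**2 + 3)/42 + 17*sqrt(3)*atan(sqrt(3)*s/3)/126; value = -95*log(13/2)/63 - 65*log(4)/63 - log(2)/2 - 17*sqrt(3)*pi/756 - log(28)/42 + 17*sqrt(3)*atan(5*sqrt(3)/3)/126 + log(6)/2 + 95*log(5/2)/63 + 19*log(8)/18

The denominator factors as 2*(s + 1)*(s + 3)*(2*s + 3)*(s**2 + 3); partial fractions split f into directly integrable pieces: -(2*s - 17)/(42*(s**2 + 3)) - 190/(63*(2*s + 3)) + 19/(18*(s + 3)) + 1/(2*(s + 1)).
F(s) = log(s + 1)/2 - 95*log(s + 3/2)/63 + 19*log(s + 3)/18 - log(s**2 + 3)/42 + 17*sqrt(3)*atan(sqrt(3)*s/3)/126 is an antiderivative of f.
Check: d/ds[log(s + 1)/2 - 95*log(s + 3/2)/63 + 19*log(s + 3)/18 - log(s**2 + 3)/42 + 17*sqrt(3)*atan(sqrt(3)*s/3)/126] = (-4*s**3 + 5*s**2 - 1)/(4*s**5 + 22*s**4 + 48*s**3 + 84*s**2 + 108*s + 54), which equals f(s).
F(5) = -95*log(13/2)/63 - log(28)/42 + 17*sqrt(3)*atan(5*sqrt(3)/3)/126 + log(6)/2 + 19*log(8)/18; F(1) = -95*log(5/2)/63 + 17*sqrt(3)*pi/756 + log(2)/2 + 65*log(4)/63.
Integral = F(5) - F(1) = -95*log(13/2)/63 - 65*log(4)/63 - log(2)/2 - 17*sqrt(3)*pi/756 - log(28)/42 + 17*sqrt(3)*atan(5*sqrt(3)/3)/126 + log(6)/2 + 95*log(5/2)/63 + 19*log(8)/18.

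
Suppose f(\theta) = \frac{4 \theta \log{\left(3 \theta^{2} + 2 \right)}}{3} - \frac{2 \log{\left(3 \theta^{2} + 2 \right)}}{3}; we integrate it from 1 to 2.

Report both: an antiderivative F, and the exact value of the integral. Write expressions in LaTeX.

The integrand splits into summands that can be handled one at a time.
F(\theta) = \frac{2 \left(- 3 \theta^{2} + 3 \theta \left(\theta - 1\right) \log{\left(3 \theta^{2} + 2 \right)} + 6 \theta + 2 \log{\left(\theta^{2} + \frac{2}{3} \right)} - 2 \sqrt{6} \operatorname{atan}{\left(\frac{\sqrt{6} \theta}{2} \right)}\right)}{9} is an antiderivative of f.
Check: d/d\theta[\frac{2 \left(- 3 \theta^{2} + 3 \theta \left(\theta - 1\right) \log{\left(3 \theta^{2} + 2 \right)} + 6 \theta + 2 \log{\left(\theta^{2} + \frac{2}{3} \right)} - 2 \sqrt{6} \operatorname{atan}{\left(\frac{\sqrt{6} \theta}{2} \right)}\right)}{9}] = \frac{4 \theta \log{\left(3 \theta^{2} + 2 \right)}}{3} - \frac{2 \log{\left(3 \theta^{2} + 2 \right)}}{3} = f(\theta).
F(2) = - \frac{4 \sqrt{6} \operatorname{atan}{\left(\sqrt{6} \right)}}{9} + \frac{4 \log{\left(\frac{14}{3} \right)}}{9} + \frac{4 \log{\left(14 \right)}}{3}; F(1) = - \frac{4 \sqrt{6} \operatorname{atan}{\left(\frac{\sqrt{6}}{2} \right)}}{9} + \frac{4 \log{\left(\frac{5}{3} \right)}}{9} + \frac{2}{3}.
Integral = F(2) - F(1) = - \frac{4 \sqrt{6} \operatorname{atan}{\left(\sqrt{6} \right)}}{9} - \frac{2}{3} - \frac{4 \log{\left(\frac{5}{3} \right)}}{9} + \frac{4 \log{\left(\frac{14}{3} \right)}}{9} + \frac{4 \sqrt{6} \operatorname{atan}{\left(\frac{\sqrt{6}}{2} \right)}}{9} + \frac{4 \log{\left(14 \right)}}{3}.

Antiderivative: F(\theta) = \frac{2 \left(- 3 \theta^{2} + 3 \theta \left(\theta - 1\right) \log{\left(3 \theta^{2} + 2 \right)} + 6 \theta + 2 \log{\left(\theta^{2} + \frac{2}{3} \right)} - 2 \sqrt{6} \operatorname{atan}{\left(\frac{\sqrt{6} \theta}{2} \right)}\right)}{9}; value = - \frac{4 \sqrt{6} \operatorname{atan}{\left(\sqrt{6} \right)}}{9} - \frac{2}{3} - \frac{4 \log{\left(\frac{5}{3} \right)}}{9} + \frac{4 \log{\left(\frac{14}{3} \right)}}{9} + \frac{4 \sqrt{6} \operatorname{atan}{\left(\frac{\sqrt{6}}{2} \right)}}{9} + \frac{4 \log{\left(14 \right)}}{3}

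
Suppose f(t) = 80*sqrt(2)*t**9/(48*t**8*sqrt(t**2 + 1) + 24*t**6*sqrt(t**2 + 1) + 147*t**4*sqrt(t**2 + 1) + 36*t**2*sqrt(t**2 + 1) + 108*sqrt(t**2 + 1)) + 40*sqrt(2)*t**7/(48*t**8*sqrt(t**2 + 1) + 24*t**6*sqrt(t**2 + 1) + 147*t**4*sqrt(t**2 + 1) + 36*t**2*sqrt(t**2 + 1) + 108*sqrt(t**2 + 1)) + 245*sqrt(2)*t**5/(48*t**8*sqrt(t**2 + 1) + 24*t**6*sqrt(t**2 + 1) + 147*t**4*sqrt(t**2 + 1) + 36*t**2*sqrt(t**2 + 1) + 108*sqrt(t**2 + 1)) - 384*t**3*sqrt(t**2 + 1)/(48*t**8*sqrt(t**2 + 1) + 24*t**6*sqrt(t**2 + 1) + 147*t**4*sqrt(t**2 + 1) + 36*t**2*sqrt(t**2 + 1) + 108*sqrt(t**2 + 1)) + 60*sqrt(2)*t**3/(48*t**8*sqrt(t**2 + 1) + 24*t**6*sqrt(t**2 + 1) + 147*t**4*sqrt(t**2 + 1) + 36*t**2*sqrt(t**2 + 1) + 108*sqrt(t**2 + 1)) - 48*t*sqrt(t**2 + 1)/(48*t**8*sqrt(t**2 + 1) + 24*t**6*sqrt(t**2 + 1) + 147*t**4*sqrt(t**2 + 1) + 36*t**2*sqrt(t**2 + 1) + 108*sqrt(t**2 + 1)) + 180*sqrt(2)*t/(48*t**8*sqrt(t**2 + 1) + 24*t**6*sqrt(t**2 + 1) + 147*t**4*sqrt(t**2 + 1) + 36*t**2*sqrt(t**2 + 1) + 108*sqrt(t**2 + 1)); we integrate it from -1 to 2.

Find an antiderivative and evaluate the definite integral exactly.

Antiderivative: F(t) = (5*sqrt(2)*sqrt(t**2 + 1)*(4*t**4 + t**2 + 6) + 24)/(3*(4*t**4 + t**2 + 6)); value = -4826/1221 + 5*sqrt(10)/3

Integrate term by term and add the pieces.
F(t) = (5*sqrt(2)*sqrt(t**2 + 1)*(4*t**4 + t**2 + 6) + 24)/(3*(4*t**4 + t**2 + 6)) is an antiderivative of f.
Check: d/dt[(5*sqrt(2)*sqrt(t**2 + 1)*(4*t**4 + t**2 + 6) + 24)/(3*(4*t**4 + t**2 + 6))] = (80*sqrt(2)*t**9 + 40*sqrt(2)*t**7 + 245*sqrt(2)*t**5 - 384*t**3*sqrt(t**2 + 1) + 60*sqrt(2)*t**3 - 48*t*sqrt(t**2 + 1) + 180*sqrt(2)*t)/(48*t**8*sqrt(t**2 + 1) + 24*t**6*sqrt(t**2 + 1) + 147*t**4*sqrt(t**2 + 1) + 36*t**2*sqrt(t**2 + 1) + 108*sqrt(t**2 + 1)), which equals f(t).
F(2) = 4/37 + 5*sqrt(10)/3; F(-1) = 134/33.
Integral = F(2) - F(-1) = -4826/1221 + 5*sqrt(10)/3.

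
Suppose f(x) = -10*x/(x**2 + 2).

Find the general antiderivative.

F(x) = -5*log(x**2 + 2) + C

f matches the chain-rule pattern g'(h)*h' with inner function h(x) = 2*x**2 + 4; substituting u = h(x) collapses the integral.
Check: d/dx[-5*log(x**2 + 2)] = -10*x/(x**2 + 2) = f(x).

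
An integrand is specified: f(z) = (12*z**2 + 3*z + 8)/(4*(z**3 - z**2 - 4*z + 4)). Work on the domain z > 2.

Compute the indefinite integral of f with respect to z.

The denominator factors as 4*(z - 2)*(z - 1)*(z + 2); partial fractions split f into directly integrable pieces: 25/(24*(z + 2)) - 23/(12*(z - 1)) + 31/(8*(z - 2)).
Check: d/dz[31*log(z - 2)/8 - 23*log(z - 1)/12 + 25*log(z + 2)/24] = (12*z**2 + 3*z + 8)/(4*z**3 - 4*z**2 - 16*z + 16), which equals f(z).

F(z) = 31*log(z - 2)/8 - 23*log(z - 1)/12 + 25*log(z + 2)/24 + C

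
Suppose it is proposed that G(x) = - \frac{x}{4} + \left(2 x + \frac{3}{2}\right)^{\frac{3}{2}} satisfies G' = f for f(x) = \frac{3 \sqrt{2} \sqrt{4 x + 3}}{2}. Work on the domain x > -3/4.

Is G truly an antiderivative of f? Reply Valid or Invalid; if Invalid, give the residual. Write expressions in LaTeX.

d/dx[G] = \frac{\sqrt{2} \left(12 \sqrt{4 x + 3} - \sqrt{2}\right)}{8}
d/dx[G] - f(x) = - \frac{1}{4} != 0.

Invalid: d/dx[G] - f = - \frac{1}{4}, which is not 0.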